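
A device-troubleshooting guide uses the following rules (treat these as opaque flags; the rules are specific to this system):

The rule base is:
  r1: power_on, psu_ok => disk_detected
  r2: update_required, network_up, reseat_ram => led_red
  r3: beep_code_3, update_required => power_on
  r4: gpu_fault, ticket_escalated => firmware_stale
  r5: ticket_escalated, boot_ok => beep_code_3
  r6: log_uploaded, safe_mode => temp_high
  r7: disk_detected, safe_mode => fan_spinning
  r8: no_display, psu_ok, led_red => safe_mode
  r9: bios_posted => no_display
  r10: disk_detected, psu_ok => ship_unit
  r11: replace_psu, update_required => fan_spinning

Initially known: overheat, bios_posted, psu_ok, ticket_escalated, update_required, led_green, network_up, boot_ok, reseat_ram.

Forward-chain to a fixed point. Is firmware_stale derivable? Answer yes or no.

no

Round 1: r2 [update_required, network_up, reseat_ram => led_red]; r5 [ticket_escalated, boot_ok => beep_code_3]; r9 [bios_posted => no_display]. New: led_red, beep_code_3, no_display.
Round 2: r3 [beep_code_3, update_required => power_on]; r8 [no_display, psu_ok, led_red => safe_mode]. New: power_on, safe_mode.
Round 3: r1 [power_on, psu_ok => disk_detected]. New: disk_detected.
Round 4: r7 [disk_detected, safe_mode => fan_spinning]; r10 [disk_detected, psu_ok => ship_unit]. New: fan_spinning, ship_unit.
Fixed point reached. firmware_stale is concluded only by r4; r4 needs gpu_fault (never derived).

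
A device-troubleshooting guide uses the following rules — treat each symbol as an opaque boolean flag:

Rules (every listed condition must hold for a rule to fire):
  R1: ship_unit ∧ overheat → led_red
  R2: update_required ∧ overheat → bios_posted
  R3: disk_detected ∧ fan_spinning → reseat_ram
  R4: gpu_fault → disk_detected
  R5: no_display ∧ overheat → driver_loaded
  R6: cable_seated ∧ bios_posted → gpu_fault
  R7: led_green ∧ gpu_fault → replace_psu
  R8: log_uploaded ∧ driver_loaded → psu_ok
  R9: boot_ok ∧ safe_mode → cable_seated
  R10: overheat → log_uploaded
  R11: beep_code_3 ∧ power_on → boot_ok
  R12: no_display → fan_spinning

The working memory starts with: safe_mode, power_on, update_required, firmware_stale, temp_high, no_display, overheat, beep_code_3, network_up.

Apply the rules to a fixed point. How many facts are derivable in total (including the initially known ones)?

19

[1] R2 [update_required ∧ overheat → bios_posted]; R5 [no_display ∧ overheat → driver_loaded]; R10 [overheat → log_uploaded]; R11 [beep_code_3 ∧ power_on → boot_ok]; R12 [no_display → fan_spinning]. ⇒ new: bios_posted, driver_loaded, log_uploaded, boot_ok, fan_spinning.
[2] R8 [log_uploaded ∧ driver_loaded → psu_ok]; R9 [boot_ok ∧ safe_mode → cable_seated]. ⇒ new: psu_ok, cable_seated.
[3] R6 [cable_seated ∧ bios_posted → gpu_fault]. ⇒ new: gpu_fault.
[4] R4 [gpu_fault → disk_detected]. ⇒ new: disk_detected.
[5] R3 [disk_detected ∧ fan_spinning → reseat_ram]. ⇒ new: reseat_ram.
Closure: {beep_code_3, bios_posted, boot_ok, cable_seated, disk_detected, driver_loaded, fan_spinning, firmware_stale, gpu_fault, log_uploaded, network_up, no_display, overheat, power_on, psu_ok, reseat_ram, safe_mode, temp_high, update_required} — 19 facts.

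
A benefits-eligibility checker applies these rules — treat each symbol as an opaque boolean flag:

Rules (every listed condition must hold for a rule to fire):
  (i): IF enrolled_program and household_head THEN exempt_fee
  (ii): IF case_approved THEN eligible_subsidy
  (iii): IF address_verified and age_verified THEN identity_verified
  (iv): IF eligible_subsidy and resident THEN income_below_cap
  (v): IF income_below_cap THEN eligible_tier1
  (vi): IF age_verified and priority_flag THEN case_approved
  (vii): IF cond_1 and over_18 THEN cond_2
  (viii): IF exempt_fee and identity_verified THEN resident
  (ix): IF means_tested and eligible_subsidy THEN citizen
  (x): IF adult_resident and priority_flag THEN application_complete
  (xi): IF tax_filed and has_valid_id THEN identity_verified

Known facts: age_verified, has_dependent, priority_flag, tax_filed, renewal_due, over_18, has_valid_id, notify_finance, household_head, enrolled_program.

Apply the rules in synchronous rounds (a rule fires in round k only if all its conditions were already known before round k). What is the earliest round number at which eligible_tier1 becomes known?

4

Round 1 fires (i), (vi), (xi), giving exempt_fee, case_approved, identity_verified.
Round 2 fires (ii), (viii), giving eligible_subsidy, resident.
Round 3 fires (iv), giving income_below_cap.
Round 4 fires (v), giving eligible_tier1.
eligible_tier1 first appears in round 4.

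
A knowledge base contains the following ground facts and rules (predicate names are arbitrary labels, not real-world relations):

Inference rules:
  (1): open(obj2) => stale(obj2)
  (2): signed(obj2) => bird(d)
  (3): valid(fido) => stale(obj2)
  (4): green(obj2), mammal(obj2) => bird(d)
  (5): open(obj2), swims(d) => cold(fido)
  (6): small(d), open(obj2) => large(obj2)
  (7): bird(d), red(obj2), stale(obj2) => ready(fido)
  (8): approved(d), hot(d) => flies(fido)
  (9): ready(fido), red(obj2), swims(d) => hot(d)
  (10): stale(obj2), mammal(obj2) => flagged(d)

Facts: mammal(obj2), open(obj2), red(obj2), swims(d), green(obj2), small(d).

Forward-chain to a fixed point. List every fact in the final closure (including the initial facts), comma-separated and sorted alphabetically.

bird(d), cold(fido), flagged(d), green(obj2), hot(d), large(obj2), mammal(obj2), open(obj2), ready(fido), red(obj2), small(d), stale(obj2), swims(d)

Round 1 fires (1), (4), (5), (6), giving stale(obj2), bird(d), cold(fido), large(obj2).
Round 2 fires (7), (10), giving ready(fido), flagged(d).
Round 3 fires (9), giving hot(d).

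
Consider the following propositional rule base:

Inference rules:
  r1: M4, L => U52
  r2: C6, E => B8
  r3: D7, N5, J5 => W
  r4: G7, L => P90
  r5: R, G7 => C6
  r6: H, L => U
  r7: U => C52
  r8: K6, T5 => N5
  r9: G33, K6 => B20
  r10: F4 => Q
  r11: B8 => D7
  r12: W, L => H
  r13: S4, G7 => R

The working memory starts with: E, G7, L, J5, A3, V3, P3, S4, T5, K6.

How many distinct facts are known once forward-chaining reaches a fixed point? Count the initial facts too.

Round 1 fires r4, r8, r13, giving P90, N5, R.
Round 2 fires r5, giving C6.
Round 3 fires r2, giving B8.
Round 4 fires r11, giving D7.
Round 5 fires r3, giving W.
Round 6 fires r12, giving H.
Round 7 fires r6, giving U.
Round 8 fires r7, giving C52.
Closure: {A3, B8, C52, C6, D7, E, G7, H, J5, K6, L, N5, P3, P90, R, S4, T5, U, V3, W} — 20 facts.

20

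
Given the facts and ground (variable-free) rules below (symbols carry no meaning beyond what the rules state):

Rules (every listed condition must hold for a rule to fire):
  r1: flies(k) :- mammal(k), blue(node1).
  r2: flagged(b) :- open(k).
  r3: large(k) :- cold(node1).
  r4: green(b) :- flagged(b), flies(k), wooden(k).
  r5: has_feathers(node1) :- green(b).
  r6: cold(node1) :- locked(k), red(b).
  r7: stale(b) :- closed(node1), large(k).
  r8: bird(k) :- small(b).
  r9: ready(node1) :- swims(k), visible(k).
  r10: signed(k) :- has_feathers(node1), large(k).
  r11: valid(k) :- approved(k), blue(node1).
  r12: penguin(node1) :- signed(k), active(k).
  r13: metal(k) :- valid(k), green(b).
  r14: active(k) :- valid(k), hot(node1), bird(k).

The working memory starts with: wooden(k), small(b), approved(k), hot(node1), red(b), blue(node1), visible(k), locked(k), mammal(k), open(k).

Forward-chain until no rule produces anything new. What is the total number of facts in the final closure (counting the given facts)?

22

Round 1 fires r1, r2, r6, r8, r11, giving flies(k), flagged(b), cold(node1), bird(k), valid(k).
Round 2 fires r3, r4, r14, giving large(k), green(b), active(k).
Round 3 fires r5, r13, giving has_feathers(node1), metal(k).
Round 4 fires r10, giving signed(k).
Round 5 fires r12, giving penguin(node1).
Closure: {active(k), approved(k), bird(k), blue(node1), cold(node1), flagged(b), flies(k), green(b), has_feathers(node1), hot(node1), large(k), locked(k), mammal(k), metal(k), open(k), penguin(node1), red(b), signed(k), small(b), valid(k), visible(k), wooden(k)} — 22 facts.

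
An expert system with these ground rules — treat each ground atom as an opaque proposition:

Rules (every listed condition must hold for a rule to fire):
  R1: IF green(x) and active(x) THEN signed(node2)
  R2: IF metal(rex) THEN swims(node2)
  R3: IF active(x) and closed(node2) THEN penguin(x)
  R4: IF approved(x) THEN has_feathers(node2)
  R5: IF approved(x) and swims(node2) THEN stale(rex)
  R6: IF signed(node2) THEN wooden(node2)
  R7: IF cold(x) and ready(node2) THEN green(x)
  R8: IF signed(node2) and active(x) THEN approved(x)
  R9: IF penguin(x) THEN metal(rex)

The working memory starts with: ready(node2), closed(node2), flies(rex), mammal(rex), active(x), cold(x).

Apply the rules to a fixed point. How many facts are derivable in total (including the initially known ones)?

15

[1] R3 [IF active(x) and closed(node2) THEN penguin(x)]; R7 [IF cold(x) and ready(node2) THEN green(x)]. ⇒ new: penguin(x), green(x).
[2] R1 [IF green(x) and active(x) THEN signed(node2)]; R9 [IF penguin(x) THEN metal(rex)]. ⇒ new: signed(node2), metal(rex).
[3] R2 [IF metal(rex) THEN swims(node2)]; R6 [IF signed(node2) THEN wooden(node2)]; R8 [IF signed(node2) and active(x) THEN approved(x)]. ⇒ new: swims(node2), wooden(node2), approved(x).
[4] R4 [IF approved(x) THEN has_feathers(node2)]; R5 [IF approved(x) and swims(node2) THEN stale(rex)]. ⇒ new: has_feathers(node2), stale(rex).
Closure: {active(x), approved(x), closed(node2), cold(x), flies(rex), green(x), has_feathers(node2), mammal(rex), metal(rex), penguin(x), ready(node2), signed(node2), stale(rex), swims(node2), wooden(node2)} — 15 facts.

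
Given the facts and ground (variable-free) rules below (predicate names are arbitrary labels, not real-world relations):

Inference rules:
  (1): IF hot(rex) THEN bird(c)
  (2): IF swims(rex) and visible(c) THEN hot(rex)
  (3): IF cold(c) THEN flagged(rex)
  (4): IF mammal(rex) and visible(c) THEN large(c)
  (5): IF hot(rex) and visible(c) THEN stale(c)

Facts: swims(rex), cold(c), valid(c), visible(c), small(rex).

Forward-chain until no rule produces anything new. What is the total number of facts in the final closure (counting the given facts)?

Round 1 fires (2), (3), giving hot(rex), flagged(rex).
Round 2 fires (1), (5), giving bird(c), stale(c).
Closure: {bird(c), cold(c), flagged(rex), hot(rex), small(rex), stale(c), swims(rex), valid(c), visible(c)} — 9 facts.

9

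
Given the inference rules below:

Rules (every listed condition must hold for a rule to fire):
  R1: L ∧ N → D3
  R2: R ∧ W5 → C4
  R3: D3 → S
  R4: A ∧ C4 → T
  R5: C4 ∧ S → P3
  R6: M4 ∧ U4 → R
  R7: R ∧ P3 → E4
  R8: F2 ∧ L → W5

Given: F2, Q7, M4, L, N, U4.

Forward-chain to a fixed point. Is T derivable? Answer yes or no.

no

[1] R1 [L ∧ N → D3]; R6 [M4 ∧ U4 → R]; R8 [F2 ∧ L → W5]. ⇒ new: D3, R, W5.
[2] R2 [R ∧ W5 → C4]; R3 [D3 → S]. ⇒ new: C4, S.
[3] R5 [C4 ∧ S → P3]. ⇒ new: P3.
[4] R7 [R ∧ P3 → E4]. ⇒ new: E4.
Fixed point reached. T is concluded only by R4; R4 needs A (never derived).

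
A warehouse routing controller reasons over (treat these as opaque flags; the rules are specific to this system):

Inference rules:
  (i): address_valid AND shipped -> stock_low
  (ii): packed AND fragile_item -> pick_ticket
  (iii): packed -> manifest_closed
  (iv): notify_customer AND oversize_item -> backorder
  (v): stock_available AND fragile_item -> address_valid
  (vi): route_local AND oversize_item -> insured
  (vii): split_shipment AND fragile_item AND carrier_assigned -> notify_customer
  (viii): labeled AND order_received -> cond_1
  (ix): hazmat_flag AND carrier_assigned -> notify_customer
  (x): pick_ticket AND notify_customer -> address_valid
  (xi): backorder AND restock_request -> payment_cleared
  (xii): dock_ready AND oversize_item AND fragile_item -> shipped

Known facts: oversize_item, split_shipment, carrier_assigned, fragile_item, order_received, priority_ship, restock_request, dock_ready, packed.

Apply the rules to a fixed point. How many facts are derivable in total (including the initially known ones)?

Round 1: (ii) [packed AND fragile_item -> pick_ticket]; (iii) [packed -> manifest_closed]; (vii) [split_shipment AND fragile_item AND carrier_assigned -> notify_customer]; (xii) [dock_ready AND oversize_item AND fragile_item -> shipped]. Adds pick_ticket, manifest_closed, notify_customer, shipped.
Round 2: (iv) [notify_customer AND oversize_item -> backorder]; (x) [pick_ticket AND notify_customer -> address_valid]. Adds backorder, address_valid.
Round 3: (i) [address_valid AND shipped -> stock_low]; (xi) [backorder AND restock_request -> payment_cleared]. Adds stock_low, payment_cleared.
Closure: {address_valid, backorder, carrier_assigned, dock_ready, fragile_item, manifest_closed, notify_customer, order_received, oversize_item, packed, payment_cleared, pick_ticket, priority_ship, restock_request, shipped, split_shipment, stock_low} — 17 facts.

17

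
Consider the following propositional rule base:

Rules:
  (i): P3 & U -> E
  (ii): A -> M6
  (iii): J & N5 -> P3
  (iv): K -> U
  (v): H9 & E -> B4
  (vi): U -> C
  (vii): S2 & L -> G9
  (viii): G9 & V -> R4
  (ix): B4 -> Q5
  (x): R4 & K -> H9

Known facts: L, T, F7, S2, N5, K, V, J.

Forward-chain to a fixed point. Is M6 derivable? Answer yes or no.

no

Round 1 — (iii), (iv), (vii), derive P3, U, G9.
Round 2 — (i), (vi), (viii), derive E, C, R4.
Round 3 — (x), derive H9.
Round 4 — (v), derive B4.
Round 5 — (ix), derive Q5.
Fixed point reached. M6 is concluded only by (ii); (ii) needs A (never derived).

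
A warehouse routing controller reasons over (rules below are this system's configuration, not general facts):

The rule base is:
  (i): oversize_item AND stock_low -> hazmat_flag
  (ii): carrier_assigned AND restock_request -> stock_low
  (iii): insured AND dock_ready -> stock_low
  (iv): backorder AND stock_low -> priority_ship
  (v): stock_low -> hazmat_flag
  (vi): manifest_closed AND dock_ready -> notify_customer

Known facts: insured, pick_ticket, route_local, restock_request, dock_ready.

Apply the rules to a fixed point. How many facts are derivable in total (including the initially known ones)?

7

Round 1: (iii) [insured AND dock_ready -> stock_low]. Adds stock_low.
Round 2: (v) [stock_low -> hazmat_flag]. Adds hazmat_flag.
Closure: {dock_ready, hazmat_flag, insured, pick_ticket, restock_request, route_local, stock_low} — 7 facts.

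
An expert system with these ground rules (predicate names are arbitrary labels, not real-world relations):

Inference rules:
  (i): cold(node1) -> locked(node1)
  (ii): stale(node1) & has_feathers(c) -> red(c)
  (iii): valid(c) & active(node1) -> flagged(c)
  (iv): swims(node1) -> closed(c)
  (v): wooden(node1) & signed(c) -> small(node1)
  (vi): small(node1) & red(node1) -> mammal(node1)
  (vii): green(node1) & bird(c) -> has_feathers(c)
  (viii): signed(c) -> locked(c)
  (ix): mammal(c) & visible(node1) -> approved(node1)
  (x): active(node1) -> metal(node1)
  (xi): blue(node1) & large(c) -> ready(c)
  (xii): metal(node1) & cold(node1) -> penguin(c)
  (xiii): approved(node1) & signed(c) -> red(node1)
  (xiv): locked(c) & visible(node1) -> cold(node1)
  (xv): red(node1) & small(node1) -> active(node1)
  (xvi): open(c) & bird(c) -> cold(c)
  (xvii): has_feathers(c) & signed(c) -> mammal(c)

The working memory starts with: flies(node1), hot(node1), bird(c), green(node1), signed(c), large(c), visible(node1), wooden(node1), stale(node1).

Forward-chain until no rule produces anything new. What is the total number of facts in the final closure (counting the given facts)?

22

Round 1 fires (v), (vii), (viii), giving small(node1), has_feathers(c), locked(c).
Round 2 fires (ii), (xiv), (xvii), giving red(c), cold(node1), mammal(c).
Round 3 fires (i), (ix), giving locked(node1), approved(node1).
Round 4 fires (xiii), giving red(node1).
Round 5 fires (vi), (xv), giving mammal(node1), active(node1).
Round 6 fires (x), giving metal(node1).
Round 7 fires (xii), giving penguin(c).
Closure: {active(node1), approved(node1), bird(c), cold(node1), flies(node1), green(node1), has_feathers(c), hot(node1), large(c), locked(c), locked(node1), mammal(c), mammal(node1), metal(node1), penguin(c), red(c), red(node1), signed(c), small(node1), stale(node1), visible(node1), wooden(node1)} — 22 facts.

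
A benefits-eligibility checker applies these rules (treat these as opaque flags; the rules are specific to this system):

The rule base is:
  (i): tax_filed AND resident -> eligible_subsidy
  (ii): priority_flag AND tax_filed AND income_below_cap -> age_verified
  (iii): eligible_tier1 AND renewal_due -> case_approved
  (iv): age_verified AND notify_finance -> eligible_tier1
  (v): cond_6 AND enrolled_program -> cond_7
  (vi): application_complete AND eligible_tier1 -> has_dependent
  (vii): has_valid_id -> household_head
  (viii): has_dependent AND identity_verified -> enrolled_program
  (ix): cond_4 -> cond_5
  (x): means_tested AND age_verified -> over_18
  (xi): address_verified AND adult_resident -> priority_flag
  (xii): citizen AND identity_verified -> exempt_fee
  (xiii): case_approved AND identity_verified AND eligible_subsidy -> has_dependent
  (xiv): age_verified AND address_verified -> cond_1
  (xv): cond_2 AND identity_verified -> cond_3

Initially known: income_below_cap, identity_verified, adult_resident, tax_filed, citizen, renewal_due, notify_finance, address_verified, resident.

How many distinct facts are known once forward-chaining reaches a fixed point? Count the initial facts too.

Round 1 fires (i), (xi), (xii), giving eligible_subsidy, priority_flag, exempt_fee.
Round 2 fires (ii), giving age_verified.
Round 3 fires (iv), (xiv), giving eligible_tier1, cond_1.
Round 4 fires (iii), giving case_approved.
Round 5 fires (xiii), giving has_dependent.
Round 6 fires (viii), giving enrolled_program.
Closure: {address_verified, adult_resident, age_verified, case_approved, citizen, cond_1, eligible_subsidy, eligible_tier1, enrolled_program, exempt_fee, has_dependent, identity_verified, income_below_cap, notify_finance, priority_flag, renewal_due, resident, tax_filed} — 18 facts.

18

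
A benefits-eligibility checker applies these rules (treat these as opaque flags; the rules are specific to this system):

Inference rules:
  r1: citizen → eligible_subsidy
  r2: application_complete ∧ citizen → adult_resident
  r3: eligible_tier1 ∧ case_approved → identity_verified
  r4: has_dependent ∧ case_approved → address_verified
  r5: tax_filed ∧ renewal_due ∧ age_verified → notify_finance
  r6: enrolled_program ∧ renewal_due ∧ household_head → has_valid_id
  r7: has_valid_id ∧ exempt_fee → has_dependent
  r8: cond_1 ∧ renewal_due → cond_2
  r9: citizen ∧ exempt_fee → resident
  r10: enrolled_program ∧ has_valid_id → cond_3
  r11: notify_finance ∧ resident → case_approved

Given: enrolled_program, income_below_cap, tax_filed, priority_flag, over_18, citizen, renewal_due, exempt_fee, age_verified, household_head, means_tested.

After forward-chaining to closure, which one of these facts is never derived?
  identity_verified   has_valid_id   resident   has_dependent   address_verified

Round 1: r1 [citizen → eligible_subsidy]; r5 [tax_filed ∧ renewal_due ∧ age_verified → notify_finance]; r6 [enrolled_program ∧ renewal_due ∧ household_head → has_valid_id]; r9 [citizen ∧ exempt_fee → resident]. Adds eligible_subsidy, notify_finance, has_valid_id, resident.
Round 2: r7 [has_valid_id ∧ exempt_fee → has_dependent]; r10 [enrolled_program ∧ has_valid_id → cond_3]; r11 [notify_finance ∧ resident → case_approved]. Adds has_dependent, cond_3, case_approved.
Round 3: r4 [has_dependent ∧ case_approved → address_verified]. Adds address_verified.
Derived: has_dependent (round 2), address_verified (round 3), has_valid_id (round 1), resident (round 1). identity_verified never appears in any round.

identity_verified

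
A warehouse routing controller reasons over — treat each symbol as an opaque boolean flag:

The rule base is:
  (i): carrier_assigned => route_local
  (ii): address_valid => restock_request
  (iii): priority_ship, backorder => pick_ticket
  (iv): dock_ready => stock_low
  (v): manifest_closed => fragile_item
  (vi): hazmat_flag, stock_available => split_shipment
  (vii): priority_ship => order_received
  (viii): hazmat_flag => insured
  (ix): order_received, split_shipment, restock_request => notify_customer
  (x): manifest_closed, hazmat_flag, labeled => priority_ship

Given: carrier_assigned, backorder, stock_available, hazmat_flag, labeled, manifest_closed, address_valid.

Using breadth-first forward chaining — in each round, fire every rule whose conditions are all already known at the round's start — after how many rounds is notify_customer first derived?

3

Round 1 — (i), (ii), (v), (vi), (viii), (x), derive route_local, restock_request, fragile_item, split_shipment, insured, priority_ship.
Round 2 — (iii), (vii), derive pick_ticket, order_received.
Round 3 — (ix), derive notify_customer.
notify_customer first appears in round 3.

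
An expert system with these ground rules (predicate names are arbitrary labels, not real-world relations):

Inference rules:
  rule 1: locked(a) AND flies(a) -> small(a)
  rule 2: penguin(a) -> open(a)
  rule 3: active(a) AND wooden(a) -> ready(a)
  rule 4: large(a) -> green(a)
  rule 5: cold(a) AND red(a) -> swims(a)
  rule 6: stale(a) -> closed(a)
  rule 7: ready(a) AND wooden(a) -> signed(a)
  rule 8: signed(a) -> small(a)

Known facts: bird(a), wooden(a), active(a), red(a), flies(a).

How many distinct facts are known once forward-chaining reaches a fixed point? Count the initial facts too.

8

Round 1 fires rule 3, giving ready(a).
Round 2 fires rule 7, giving signed(a).
Round 3 fires rule 8, giving small(a).
Closure: {active(a), bird(a), flies(a), ready(a), red(a), signed(a), small(a), wooden(a)} — 8 facts.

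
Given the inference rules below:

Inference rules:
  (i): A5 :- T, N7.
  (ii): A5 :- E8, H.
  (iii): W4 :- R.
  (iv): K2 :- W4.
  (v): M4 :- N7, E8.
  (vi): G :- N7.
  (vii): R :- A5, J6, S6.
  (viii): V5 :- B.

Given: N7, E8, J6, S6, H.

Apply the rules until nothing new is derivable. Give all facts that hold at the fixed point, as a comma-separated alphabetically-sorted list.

Round 1 fires (ii), (v), (vi), giving A5, M4, G.
Round 2 fires (vii), giving R.
Round 3 fires (iii), giving W4.
Round 4 fires (iv), giving K2.

A5, E8, G, H, J6, K2, M4, N7, R, S6, W4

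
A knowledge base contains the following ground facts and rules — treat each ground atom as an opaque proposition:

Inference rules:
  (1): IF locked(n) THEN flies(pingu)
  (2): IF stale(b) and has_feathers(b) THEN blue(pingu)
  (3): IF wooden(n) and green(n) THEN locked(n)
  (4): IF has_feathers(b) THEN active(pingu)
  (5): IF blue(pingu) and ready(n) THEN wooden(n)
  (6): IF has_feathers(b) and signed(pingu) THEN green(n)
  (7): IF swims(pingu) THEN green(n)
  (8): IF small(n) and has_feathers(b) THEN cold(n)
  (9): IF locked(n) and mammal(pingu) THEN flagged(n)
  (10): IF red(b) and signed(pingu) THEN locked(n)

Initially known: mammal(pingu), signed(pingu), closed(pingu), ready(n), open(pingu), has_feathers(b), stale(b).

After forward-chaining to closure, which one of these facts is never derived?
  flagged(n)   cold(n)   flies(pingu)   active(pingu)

cold(n)

Round 1: (2) [IF stale(b) and has_feathers(b) THEN blue(pingu)]; (4) [IF has_feathers(b) THEN active(pingu)]; (6) [IF has_feathers(b) and signed(pingu) THEN green(n)]. Adds blue(pingu), active(pingu), green(n).
Round 2: (5) [IF blue(pingu) and ready(n) THEN wooden(n)]. Adds wooden(n).
Round 3: (3) [IF wooden(n) and green(n) THEN locked(n)]. Adds locked(n).
Round 4: (1) [IF locked(n) THEN flies(pingu)]; (9) [IF locked(n) and mammal(pingu) THEN flagged(n)]. Adds flies(pingu), flagged(n).
Derived: flagged(n) (round 4), flies(pingu) (round 4), active(pingu) (round 1). cold(n) never appears in any round.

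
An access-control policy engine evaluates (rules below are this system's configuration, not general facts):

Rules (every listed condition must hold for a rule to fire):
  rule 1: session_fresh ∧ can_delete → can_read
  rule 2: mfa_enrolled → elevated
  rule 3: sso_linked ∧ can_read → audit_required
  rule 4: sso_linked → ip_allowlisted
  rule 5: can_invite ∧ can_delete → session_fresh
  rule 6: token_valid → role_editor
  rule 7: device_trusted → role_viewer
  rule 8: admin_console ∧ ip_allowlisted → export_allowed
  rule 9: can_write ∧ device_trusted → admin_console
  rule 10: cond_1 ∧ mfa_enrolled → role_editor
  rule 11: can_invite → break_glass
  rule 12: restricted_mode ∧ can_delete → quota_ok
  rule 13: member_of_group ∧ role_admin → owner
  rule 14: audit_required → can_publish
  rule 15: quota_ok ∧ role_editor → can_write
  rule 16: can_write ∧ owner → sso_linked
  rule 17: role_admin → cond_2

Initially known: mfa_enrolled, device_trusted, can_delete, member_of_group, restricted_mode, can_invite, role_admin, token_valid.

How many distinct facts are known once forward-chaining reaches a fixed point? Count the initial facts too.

24

Round 1: rule 2 [mfa_enrolled → elevated]; rule 5 [can_invite ∧ can_delete → session_fresh]; rule 6 [token_valid → role_editor]; rule 7 [device_trusted → role_viewer]; rule 11 [can_invite → break_glass]; rule 12 [restricted_mode ∧ can_delete → quota_ok]; rule 13 [member_of_group ∧ role_admin → owner]; rule 17 [role_admin → cond_2]. New: elevated, session_fresh, role_editor, role_viewer, break_glass, quota_ok, owner, cond_2.
Round 2: rule 1 [session_fresh ∧ can_delete → can_read]; rule 15 [quota_ok ∧ role_editor → can_write]. New: can_read, can_write.
Round 3: rule 9 [can_write ∧ device_trusted → admin_console]; rule 16 [can_write ∧ owner → sso_linked]. New: admin_console, sso_linked.
Round 4: rule 3 [sso_linked ∧ can_read → audit_required]; rule 4 [sso_linked → ip_allowlisted]. New: audit_required, ip_allowlisted.
Round 5: rule 8 [admin_console ∧ ip_allowlisted → export_allowed]; rule 14 [audit_required → can_publish]. New: export_allowed, can_publish.
Closure: {admin_console, audit_required, break_glass, can_delete, can_invite, can_publish, can_read, can_write, cond_2, device_trusted, elevated, export_allowed, ip_allowlisted, member_of_group, mfa_enrolled, owner, quota_ok, restricted_mode, role_admin, role_editor, role_viewer, session_fresh, sso_linked, token_valid} — 24 facts.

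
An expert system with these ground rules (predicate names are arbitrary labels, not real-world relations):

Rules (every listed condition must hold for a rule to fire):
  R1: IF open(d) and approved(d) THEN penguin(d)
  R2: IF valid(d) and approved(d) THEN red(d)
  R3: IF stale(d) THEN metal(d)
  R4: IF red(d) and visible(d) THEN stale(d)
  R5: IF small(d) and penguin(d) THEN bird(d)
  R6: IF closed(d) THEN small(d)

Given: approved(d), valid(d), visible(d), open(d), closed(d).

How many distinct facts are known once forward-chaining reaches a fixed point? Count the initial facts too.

Round 1 — R1, R2, R6, derive penguin(d), red(d), small(d).
Round 2 — R4, R5, derive stale(d), bird(d).
Round 3 — R3, derive metal(d).
Closure: {approved(d), bird(d), closed(d), metal(d), open(d), penguin(d), red(d), small(d), stale(d), valid(d), visible(d)} — 11 facts.

11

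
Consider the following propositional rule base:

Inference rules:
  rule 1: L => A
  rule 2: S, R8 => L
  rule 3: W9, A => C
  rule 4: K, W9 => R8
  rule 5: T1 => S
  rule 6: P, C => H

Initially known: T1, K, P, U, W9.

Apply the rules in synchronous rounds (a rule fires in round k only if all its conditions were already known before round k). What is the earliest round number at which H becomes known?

Round 1: rule 4 [K, W9 => R8]; rule 5 [T1 => S]. Adds R8, S.
Round 2: rule 2 [S, R8 => L]. Adds L.
Round 3: rule 1 [L => A]. Adds A.
Round 4: rule 3 [W9, A => C]. Adds C.
Round 5: rule 6 [P, C => H]. Adds H.
H first appears in round 5.

5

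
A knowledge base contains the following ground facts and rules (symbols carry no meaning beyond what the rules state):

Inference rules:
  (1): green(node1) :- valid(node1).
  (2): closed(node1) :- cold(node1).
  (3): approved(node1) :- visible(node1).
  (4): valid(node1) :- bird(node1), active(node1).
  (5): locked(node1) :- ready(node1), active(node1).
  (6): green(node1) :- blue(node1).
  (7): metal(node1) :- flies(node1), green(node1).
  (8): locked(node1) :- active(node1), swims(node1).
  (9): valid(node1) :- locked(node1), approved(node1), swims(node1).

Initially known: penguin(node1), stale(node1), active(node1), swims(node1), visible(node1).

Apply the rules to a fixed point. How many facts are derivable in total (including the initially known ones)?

9

Round 1 — (3), (8), derive approved(node1), locked(node1).
Round 2 — (9), derive valid(node1).
Round 3 — (1), derive green(node1).
Closure: {active(node1), approved(node1), green(node1), locked(node1), penguin(node1), stale(node1), swims(node1), valid(node1), visible(node1)} — 9 facts.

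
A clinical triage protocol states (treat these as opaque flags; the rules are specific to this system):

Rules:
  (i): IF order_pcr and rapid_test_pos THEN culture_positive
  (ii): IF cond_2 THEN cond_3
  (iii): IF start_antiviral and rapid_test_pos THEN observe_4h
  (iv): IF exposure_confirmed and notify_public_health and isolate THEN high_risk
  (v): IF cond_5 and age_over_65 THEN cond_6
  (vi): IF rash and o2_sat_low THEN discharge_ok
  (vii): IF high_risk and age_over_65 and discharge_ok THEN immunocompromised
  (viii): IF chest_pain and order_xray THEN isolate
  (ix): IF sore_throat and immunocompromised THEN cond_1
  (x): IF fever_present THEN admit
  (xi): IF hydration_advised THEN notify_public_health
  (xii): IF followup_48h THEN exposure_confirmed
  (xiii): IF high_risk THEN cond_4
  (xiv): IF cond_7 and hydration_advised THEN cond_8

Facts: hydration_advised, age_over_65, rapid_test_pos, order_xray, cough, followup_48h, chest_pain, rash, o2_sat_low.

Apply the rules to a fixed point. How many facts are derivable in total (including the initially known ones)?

16

[1] (vi) [IF rash and o2_sat_low THEN discharge_ok]; (viii) [IF chest_pain and order_xray THEN isolate]; (xi) [IF hydration_advised THEN notify_public_health]; (xii) [IF followup_48h THEN exposure_confirmed]. ⇒ new: discharge_ok, isolate, notify_public_health, exposure_confirmed.
[2] (iv) [IF exposure_confirmed and notify_public_health and isolate THEN high_risk]. ⇒ new: high_risk.
[3] (vii) [IF high_risk and age_over_65 and discharge_ok THEN immunocompromised]; (xiii) [IF high_risk THEN cond_4]. ⇒ new: immunocompromised, cond_4.
Closure: {age_over_65, chest_pain, cond_4, cough, discharge_ok, exposure_confirmed, followup_48h, high_risk, hydration_advised, immunocompromised, isolate, notify_public_health, o2_sat_low, order_xray, rapid_test_pos, rash} — 16 facts.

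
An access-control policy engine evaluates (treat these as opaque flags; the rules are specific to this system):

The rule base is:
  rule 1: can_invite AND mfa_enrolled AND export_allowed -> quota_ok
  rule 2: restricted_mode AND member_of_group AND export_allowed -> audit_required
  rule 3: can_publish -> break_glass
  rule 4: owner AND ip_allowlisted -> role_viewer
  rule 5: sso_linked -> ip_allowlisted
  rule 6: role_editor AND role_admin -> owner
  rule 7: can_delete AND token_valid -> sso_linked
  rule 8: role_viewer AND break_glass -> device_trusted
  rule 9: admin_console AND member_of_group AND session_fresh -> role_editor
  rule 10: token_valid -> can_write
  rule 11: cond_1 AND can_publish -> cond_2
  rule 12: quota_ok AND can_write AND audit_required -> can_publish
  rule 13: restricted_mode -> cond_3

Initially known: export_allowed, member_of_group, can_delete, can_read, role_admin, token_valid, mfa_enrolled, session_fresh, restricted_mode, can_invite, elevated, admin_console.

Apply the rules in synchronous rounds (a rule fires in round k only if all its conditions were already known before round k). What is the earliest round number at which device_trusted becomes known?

Round 1: rule 1 [can_invite AND mfa_enrolled AND export_allowed -> quota_ok]; rule 2 [restricted_mode AND member_of_group AND export_allowed -> audit_required]; rule 7 [can_delete AND token_valid -> sso_linked]; rule 9 [admin_console AND member_of_group AND session_fresh -> role_editor]; rule 10 [token_valid -> can_write]; rule 13 [restricted_mode -> cond_3]. Adds quota_ok, audit_required, sso_linked, role_editor, can_write, cond_3.
Round 2: rule 5 [sso_linked -> ip_allowlisted]; rule 6 [role_editor AND role_admin -> owner]; rule 12 [quota_ok AND can_write AND audit_required -> can_publish]. Adds ip_allowlisted, owner, can_publish.
Round 3: rule 3 [can_publish -> break_glass]; rule 4 [owner AND ip_allowlisted -> role_viewer]. Adds break_glass, role_viewer.
Round 4: rule 8 [role_viewer AND break_glass -> device_trusted]. Adds device_trusted.
device_trusted first appears in round 4.

4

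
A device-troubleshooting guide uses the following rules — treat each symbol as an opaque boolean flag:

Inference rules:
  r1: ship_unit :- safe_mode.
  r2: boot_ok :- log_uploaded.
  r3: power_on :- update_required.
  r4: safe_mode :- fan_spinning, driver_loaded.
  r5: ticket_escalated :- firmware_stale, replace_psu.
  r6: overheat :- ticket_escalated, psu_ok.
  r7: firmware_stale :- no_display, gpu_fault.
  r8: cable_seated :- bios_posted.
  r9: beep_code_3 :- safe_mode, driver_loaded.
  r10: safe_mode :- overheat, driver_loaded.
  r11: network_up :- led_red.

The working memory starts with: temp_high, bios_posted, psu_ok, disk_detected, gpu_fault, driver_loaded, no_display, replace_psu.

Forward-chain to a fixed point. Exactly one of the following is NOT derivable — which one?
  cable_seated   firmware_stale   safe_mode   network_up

network_up

Round 1 fires r7, r8, giving firmware_stale, cable_seated.
Round 2 fires r5, giving ticket_escalated.
Round 3 fires r6, giving overheat.
Round 4 fires r10, giving safe_mode.
Round 5 fires r1, r9, giving ship_unit, beep_code_3.
Derived: safe_mode (round 4), firmware_stale (round 1), cable_seated (round 1). network_up never appears in any round.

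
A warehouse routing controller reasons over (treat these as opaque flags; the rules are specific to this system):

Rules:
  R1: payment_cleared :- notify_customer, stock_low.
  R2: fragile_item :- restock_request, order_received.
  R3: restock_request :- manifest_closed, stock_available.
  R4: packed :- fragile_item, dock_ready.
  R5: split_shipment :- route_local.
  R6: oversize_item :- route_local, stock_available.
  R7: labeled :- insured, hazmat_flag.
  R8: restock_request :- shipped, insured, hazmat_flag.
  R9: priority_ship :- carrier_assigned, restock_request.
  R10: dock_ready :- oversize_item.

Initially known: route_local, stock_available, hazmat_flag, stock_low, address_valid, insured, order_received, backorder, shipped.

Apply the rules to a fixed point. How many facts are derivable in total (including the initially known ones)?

16

[1] R5 [split_shipment :- route_local.]; R6 [oversize_item :- route_local, stock_available.]; R7 [labeled :- insured, hazmat_flag.]; R8 [restock_request :- shipped, insured, hazmat_flag.]. ⇒ new: split_shipment, oversize_item, labeled, restock_request.
[2] R2 [fragile_item :- restock_request, order_received.]; R10 [dock_ready :- oversize_item.]. ⇒ new: fragile_item, dock_ready.
[3] R4 [packed :- fragile_item, dock_ready.]. ⇒ new: packed.
Closure: {address_valid, backorder, dock_ready, fragile_item, hazmat_flag, insured, labeled, order_received, oversize_item, packed, restock_request, route_local, shipped, split_shipment, stock_available, stock_low} — 16 facts.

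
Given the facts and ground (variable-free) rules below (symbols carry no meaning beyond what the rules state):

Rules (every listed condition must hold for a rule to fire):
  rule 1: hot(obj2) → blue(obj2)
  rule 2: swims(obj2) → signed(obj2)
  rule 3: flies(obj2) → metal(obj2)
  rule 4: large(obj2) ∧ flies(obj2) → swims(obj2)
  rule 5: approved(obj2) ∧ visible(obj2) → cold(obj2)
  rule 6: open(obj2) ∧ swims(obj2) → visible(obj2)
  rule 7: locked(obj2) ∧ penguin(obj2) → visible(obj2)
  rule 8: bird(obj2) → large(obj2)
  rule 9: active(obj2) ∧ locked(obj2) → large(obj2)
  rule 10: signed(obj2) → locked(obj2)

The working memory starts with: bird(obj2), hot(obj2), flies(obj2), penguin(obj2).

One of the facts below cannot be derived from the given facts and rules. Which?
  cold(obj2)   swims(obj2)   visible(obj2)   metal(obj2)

cold(obj2)

Round 1: rule 1 [hot(obj2) → blue(obj2)]; rule 3 [flies(obj2) → metal(obj2)]; rule 8 [bird(obj2) → large(obj2)]. Adds blue(obj2), metal(obj2), large(obj2).
Round 2: rule 4 [large(obj2) ∧ flies(obj2) → swims(obj2)]. Adds swims(obj2).
Round 3: rule 2 [swims(obj2) → signed(obj2)]. Adds signed(obj2).
Round 4: rule 10 [signed(obj2) → locked(obj2)]. Adds locked(obj2).
Round 5: rule 7 [locked(obj2) ∧ penguin(obj2) → visible(obj2)]. Adds visible(obj2).
Derived: metal(obj2) (round 1), swims(obj2) (round 2), visible(obj2) (round 5). cold(obj2) never appears in any round.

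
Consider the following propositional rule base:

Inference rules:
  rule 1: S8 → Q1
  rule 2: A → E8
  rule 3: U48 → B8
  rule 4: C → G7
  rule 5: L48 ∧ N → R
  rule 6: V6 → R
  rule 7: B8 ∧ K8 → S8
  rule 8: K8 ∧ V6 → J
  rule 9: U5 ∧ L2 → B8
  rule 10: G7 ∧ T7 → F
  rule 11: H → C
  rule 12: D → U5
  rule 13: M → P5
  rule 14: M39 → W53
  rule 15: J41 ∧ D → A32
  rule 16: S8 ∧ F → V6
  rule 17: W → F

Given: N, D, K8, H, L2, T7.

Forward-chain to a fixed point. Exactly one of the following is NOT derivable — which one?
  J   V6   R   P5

P5

Round 1 fires rule 11, rule 12, giving C, U5.
Round 2 fires rule 4, rule 9, giving G7, B8.
Round 3 fires rule 7, rule 10, giving S8, F.
Round 4 fires rule 1, rule 16, giving Q1, V6.
Round 5 fires rule 6, rule 8, giving R, J.
Derived: V6 (round 4), R (round 5), J (round 5). P5 never appears in any round.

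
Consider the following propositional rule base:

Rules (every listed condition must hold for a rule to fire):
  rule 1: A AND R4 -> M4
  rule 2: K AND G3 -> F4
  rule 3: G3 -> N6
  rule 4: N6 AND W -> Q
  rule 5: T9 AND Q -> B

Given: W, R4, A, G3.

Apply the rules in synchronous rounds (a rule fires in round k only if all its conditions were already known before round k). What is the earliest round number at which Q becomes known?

Round 1: rule 1 [A AND R4 -> M4]; rule 3 [G3 -> N6]. New: M4, N6.
Round 2: rule 4 [N6 AND W -> Q]. New: Q.
Q first appears in round 2.

2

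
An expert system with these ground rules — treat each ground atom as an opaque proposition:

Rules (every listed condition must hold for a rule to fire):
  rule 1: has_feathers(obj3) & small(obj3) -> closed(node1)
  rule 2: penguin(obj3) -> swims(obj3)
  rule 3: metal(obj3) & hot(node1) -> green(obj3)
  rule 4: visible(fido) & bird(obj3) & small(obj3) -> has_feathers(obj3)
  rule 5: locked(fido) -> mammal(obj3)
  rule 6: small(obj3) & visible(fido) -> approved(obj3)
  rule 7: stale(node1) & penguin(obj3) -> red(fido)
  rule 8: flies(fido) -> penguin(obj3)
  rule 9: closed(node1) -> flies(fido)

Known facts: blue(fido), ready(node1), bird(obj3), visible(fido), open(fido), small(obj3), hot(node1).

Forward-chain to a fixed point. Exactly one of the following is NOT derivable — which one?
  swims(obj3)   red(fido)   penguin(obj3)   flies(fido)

red(fido)

[1] rule 4 [visible(fido) & bird(obj3) & small(obj3) -> has_feathers(obj3)]; rule 6 [small(obj3) & visible(fido) -> approved(obj3)]. ⇒ new: has_feathers(obj3), approved(obj3).
[2] rule 1 [has_feathers(obj3) & small(obj3) -> closed(node1)]. ⇒ new: closed(node1).
[3] rule 9 [closed(node1) -> flies(fido)]. ⇒ new: flies(fido).
[4] rule 8 [flies(fido) -> penguin(obj3)]. ⇒ new: penguin(obj3).
[5] rule 2 [penguin(obj3) -> swims(obj3)]. ⇒ new: swims(obj3).
Derived: flies(fido) (round 3), swims(obj3) (round 5), penguin(obj3) (round 4). red(fido) never appears in any round.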